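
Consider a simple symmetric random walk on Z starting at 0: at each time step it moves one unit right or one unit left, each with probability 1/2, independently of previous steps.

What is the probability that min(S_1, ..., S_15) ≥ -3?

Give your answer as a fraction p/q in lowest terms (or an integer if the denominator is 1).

Let f(t,s) = #length-t paths at position s with S_1..S_t all ≥ -3.
f(t,s) = f(t-1,s-1) + f(t-1,s+1) for s ≥ -3; f(t,s) = 0 for s < -3.
t=0: f(0,0)=1
t=1: f(1,-1)=1 f(1,1)=1
t=2: f(2,-2)=1 f(2,0)=2 f(2,2)=1
t=3: f(3,-3)=1 f(3,-1)=3 f(3,1)=3 f(3,3)=1
t=4: f(4,-2)=4 f(4,0)=6 f(4,2)=4 f(4,4)=1
t=5: f(5,-3)=4 f(5,-1)=10 f(5,1)=10 f(5,3)=5 f(5,5)=1
t=6: f(6,-2)=14 f(6,0)=20 f(6,2)=15 f(6,4)=6 f(6,6)=1
t=7: f(7,-3)=14 f(7,-1)=34 f(7,1)=35 f(7,3)=21 f(7,5)=7 f(7,7)=1
t=8: f(8,-2)=48 f(8,0)=69 f(8,2)=56 f(8,4)=28 f(8,6)=8 f(8,8)=1
t=9: f(9,-3)=48 f(9,-1)=117 f(9,1)=125 f(9,3)=84 f(9,5)=36 f(9,7)=9 f(9,9)=1
t=10: f(10,-2)=165 f(10,0)=242 f(10,2)=209 f(10,4)=120 f(10,6)=45 f(10,8)=10 f(10,10)=1
t=11: f(11,-3)=165 f(11,-1)=407 f(11,1)=451 f(11,3)=329 f(11,5)=165 f(11,7)=55 f(11,9)=11 f(11,11)=1
t=12: f(12,-2)=572 f(12,0)=858 f(12,2)=780 f(12,4)=494 f(12,6)=220 f(12,8)=66 f(12,10)=12 f(12,12)=1
t=13: f(13,-3)=572 f(13,-1)=1430 f(13,1)=1638 f(13,3)=1274 f(13,5)=714 f(13,7)=286 f(13,9)=78 f(13,11)=13 f(13,13)=1
t=14: f(14,-2)=2002 f(14,0)=3068 f(14,2)=2912 f(14,4)=1988 f(14,6)=1000 f(14,8)=364 f(14,10)=91 f(14,12)=14 f(14,14)=1
t=15: f(15,-3)=2002 f(15,-1)=5070 f(15,1)=5980 f(15,3)=4900 f(15,5)=2988 f(15,7)=1364 f(15,9)=455 f(15,11)=105 f(15,13)=15 f(15,15)=1
Σ_s f(15,s) = 22880
P = 22880/32768 = 715/1024

Answer: 715/1024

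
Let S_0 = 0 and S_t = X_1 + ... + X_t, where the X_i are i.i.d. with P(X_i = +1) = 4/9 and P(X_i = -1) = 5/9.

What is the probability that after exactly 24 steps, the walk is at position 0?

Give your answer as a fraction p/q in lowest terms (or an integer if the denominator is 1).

To be at 0 after 24 steps: need exactly 12 steps of +1 and 12 of -1.
Number of such sequences: C(24,12) = 2704156
Each has probability (4/9)^12 · (5/9)^12 = 4096000000000000/79766443076872509863361
P = 2704156 · 4096000000000000/79766443076872509863361 = 11076222976000000000000/79766443076872509863361

Answer: 11076222976000000000000/79766443076872509863361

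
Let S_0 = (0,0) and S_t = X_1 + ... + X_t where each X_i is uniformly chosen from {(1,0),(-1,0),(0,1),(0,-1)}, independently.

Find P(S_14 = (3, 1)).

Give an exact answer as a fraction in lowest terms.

Let h be the number of horizontal steps (so 14-h are vertical). To end at (3,1) need (h+3)/2 right-steps and ((14-h)+1)/2 up-steps.
Sum over h with 3 ≤ h ≤ 13, h ≡ 1 (mod 2), 14-h ≡ 1 (mod 2):
h=3: C(14,3)·C(3,3)·C(11,6) = 364·1·462 = 168168
h=5: C(14,5)·C(5,4)·C(9,5) = 2002·5·126 = 1261260
h=7: C(14,7)·C(7,5)·C(7,4) = 3432·21·35 = 2522520
h=9: C(14,9)·C(9,6)·C(5,3) = 2002·84·10 = 1681680
h=11: C(14,11)·C(11,7)·C(3,2) = 364·330·3 = 360360
h=13: C(14,13)·C(13,8)·C(1,1) = 14·1287·1 = 18018
Total favorable: 6012006
Total paths: 4^14 = 268435456
P = 6012006/268435456 = 3006003/134217728

Answer: 3006003/134217728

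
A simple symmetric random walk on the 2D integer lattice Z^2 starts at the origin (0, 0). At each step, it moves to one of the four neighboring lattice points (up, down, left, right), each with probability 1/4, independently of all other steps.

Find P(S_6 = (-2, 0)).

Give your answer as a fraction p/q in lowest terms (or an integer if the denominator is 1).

Answer: 225/4096

Derivation:
Let h be the number of horizontal steps (so 6-h are vertical). To end at (-2,0) need (h-2)/2 right-steps and ((6-h)+0)/2 up-steps.
Sum over h with 2 ≤ h ≤ 6, h ≡ 0 (mod 2), 6-h ≡ 0 (mod 2):
h=2: C(6,2)·C(2,0)·C(4,2) = 15·1·6 = 90
h=4: C(6,4)·C(4,1)·C(2,1) = 15·4·2 = 120
h=6: C(6,6)·C(6,2)·C(0,0) = 1·15·1 = 15
Total favorable: 225
Total paths: 4^6 = 4096
P = 225/4096 = 225/4096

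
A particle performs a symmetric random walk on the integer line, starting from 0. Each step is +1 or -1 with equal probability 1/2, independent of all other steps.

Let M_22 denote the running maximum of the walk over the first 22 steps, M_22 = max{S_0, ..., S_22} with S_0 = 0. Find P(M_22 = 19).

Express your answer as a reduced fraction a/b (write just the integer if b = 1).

Let M_22 = max(S_0,...,S_22). Use the reflection principle: for j ≥ 1, #{paths with M_22 ≥ j} = #{S_22 ≥ j} + #{S_22 ≥ j+1}.
By reflection, #{M_22 ≥ 19} = #{S_22 ≥ 19} + #{S_22 ≥ 20} = 23 + 23 = 46.
#{M_22 ≥ 20} = #{S_22 ≥ 20} + #{S_22 ≥ 21} = 23 + 1 = 24.
#{M_22 = 19} = 46 - 24 = 22.
P(M_22 = 19) = 22/4194304 = 11/2097152

Answer: 11/2097152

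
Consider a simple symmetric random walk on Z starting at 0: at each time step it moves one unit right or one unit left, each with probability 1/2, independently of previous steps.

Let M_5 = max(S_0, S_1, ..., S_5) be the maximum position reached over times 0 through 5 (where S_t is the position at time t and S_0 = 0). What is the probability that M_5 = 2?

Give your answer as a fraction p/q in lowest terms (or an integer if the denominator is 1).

Let M_5 = max(S_0,...,S_5). Use the reflection principle: for j ≥ 1, #{paths with M_5 ≥ j} = #{S_5 ≥ j} + #{S_5 ≥ j+1}.
By reflection, #{M_5 ≥ 2} = #{S_5 ≥ 2} + #{S_5 ≥ 3} = 6 + 6 = 12.
#{M_5 ≥ 3} = #{S_5 ≥ 3} + #{S_5 ≥ 4} = 6 + 1 = 7.
#{M_5 = 2} = 12 - 7 = 5.
P(M_5 = 2) = 5/32 = 5/32

Answer: 5/32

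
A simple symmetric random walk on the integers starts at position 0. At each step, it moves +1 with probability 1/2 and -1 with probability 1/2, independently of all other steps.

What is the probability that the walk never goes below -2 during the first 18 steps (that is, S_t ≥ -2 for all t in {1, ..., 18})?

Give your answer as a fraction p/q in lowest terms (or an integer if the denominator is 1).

Answer: 17017/32768

Derivation:
Let f(t,s) = #length-t paths at position s with S_1..S_t all ≥ -2.
f(t,s) = f(t-1,s-1) + f(t-1,s+1) for s ≥ -2; f(t,s) = 0 for s < -2.
t=0: f(0,0)=1
t=1: f(1,-1)=1 f(1,1)=1
t=2: f(2,-2)=1 f(2,0)=2 f(2,2)=1
t=3: f(3,-1)=3 f(3,1)=3 f(3,3)=1
t=4: f(4,-2)=3 f(4,0)=6 f(4,2)=4 f(4,4)=1
t=5: f(5,-1)=9 f(5,1)=10 f(5,3)=5 f(5,5)=1
t=6: f(6,-2)=9 f(6,0)=19 f(6,2)=15 f(6,4)=6 f(6,6)=1
t=7: f(7,-1)=28 f(7,1)=34 f(7,3)=21 f(7,5)=7 f(7,7)=1
t=8: f(8,-2)=28 f(8,0)=62 f(8,2)=55 f(8,4)=28 f(8,6)=8 f(8,8)=1
t=9: f(9,-1)=90 f(9,1)=117 f(9,3)=83 f(9,5)=36 f(9,7)=9 f(9,9)=1
t=10: f(10,-2)=90 f(10,0)=207 f(10,2)=200 f(10,4)=119 f(10,6)=45 f(10,8)=10 f(10,10)=1
t=11: f(11,-1)=297 f(11,1)=407 f(11,3)=319 f(11,5)=164 f(11,7)=55 f(11,9)=11 f(11,11)=1
t=12: f(12,-2)=297 f(12,0)=704 f(12,2)=726 f(12,4)=483 f(12,6)=219 f(12,8)=66 f(12,10)=12 f(12,12)=1
t=13: f(13,-1)=1001 f(13,1)=1430 f(13,3)=1209 f(13,5)=702 f(13,7)=285 f(13,9)=78 f(13,11)=13 f(13,13)=1
t=14: f(14,-2)=1001 f(14,0)=2431 f(14,2)=2639 f(14,4)=1911 f(14,6)=987 f(14,8)=363 f(14,10)=91 f(14,12)=14 f(14,14)=1
t=15: f(15,-1)=3432 f(15,1)=5070 f(15,3)=4550 f(15,5)=2898 f(15,7)=1350 f(15,9)=454 f(15,11)=105 f(15,13)=15 f(15,15)=1
t=16: f(16,-2)=3432 f(16,0)=8502 f(16,2)=9620 f(16,4)=7448 f(16,6)=4248 f(16,8)=1804 f(16,10)=559 f(16,12)=120 f(16,14)=16 f(16,16)=1
t=17: f(17,-1)=11934 f(17,1)=18122 f(17,3)=17068 f(17,5)=11696 f(17,7)=6052 f(17,9)=2363 f(17,11)=679 f(17,13)=136 f(17,15)=17 f(17,17)=1
t=18: f(18,-2)=11934 f(18,0)=30056 f(18,2)=35190 f(18,4)=28764 f(18,6)=17748 f(18,8)=8415 f(18,10)=3042 f(18,12)=815 f(18,14)=153 f(18,16)=18 f(18,18)=1
Σ_s f(18,s) = 136136
P = 136136/262144 = 17017/32768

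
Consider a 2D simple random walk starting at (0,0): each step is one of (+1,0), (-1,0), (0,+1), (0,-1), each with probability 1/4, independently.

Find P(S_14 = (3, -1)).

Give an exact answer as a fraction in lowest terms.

Let h be the number of horizontal steps (so 14-h are vertical). To end at (3,-1) need (h+3)/2 right-steps and ((14-h)-1)/2 up-steps.
Sum over h with 3 ≤ h ≤ 13, h ≡ 1 (mod 2), 14-h ≡ 1 (mod 2):
h=3: C(14,3)·C(3,3)·C(11,5) = 364·1·462 = 168168
h=5: C(14,5)·C(5,4)·C(9,4) = 2002·5·126 = 1261260
h=7: C(14,7)·C(7,5)·C(7,3) = 3432·21·35 = 2522520
h=9: C(14,9)·C(9,6)·C(5,2) = 2002·84·10 = 1681680
h=11: C(14,11)·C(11,7)·C(3,1) = 364·330·3 = 360360
h=13: C(14,13)·C(13,8)·C(1,0) = 14·1287·1 = 18018
Total favorable: 6012006
Total paths: 4^14 = 268435456
P = 6012006/268435456 = 3006003/134217728

Answer: 3006003/134217728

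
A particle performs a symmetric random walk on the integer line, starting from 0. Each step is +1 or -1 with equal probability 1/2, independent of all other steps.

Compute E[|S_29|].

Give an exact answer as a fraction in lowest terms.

S_29 takes values m ≡ 1 (mod 2) with |m| ≤ 29; P(S_29=m) = C(29,(29+m)/2)/2^29.
Total paths: 2^29 = 536870912
Distribution: P(S=-29)=1/536870912, P(S=-27)=29/536870912, P(S=-25)=406/536870912, P(S=-23)=3654/536870912, P(S=-21)=23751/536870912, P(S=-19)=118755/536870912, P(S=-17)=475020/536870912, P(S=-15)=1560780/536870912, P(S=-13)=4292145/536870912, P(S=-11)=10015005/536870912, P(S=-9)=20030010/536870912, P(S=-7)=34597290/536870912, P(S=-5)=51895935/536870912, P(S=-3)=67863915/536870912, P(S=-1)=77558760/536870912, P(S=1)=77558760/536870912, P(S=3)=67863915/536870912, P(S=5)=51895935/536870912, P(S=7)=34597290/536870912, P(S=9)=20030010/536870912, P(S=11)=10015005/536870912, P(S=13)=4292145/536870912, P(S=15)=1560780/536870912, P(S=17)=475020/536870912, P(S=19)=118755/536870912, P(S=21)=23751/536870912, P(S=23)=3654/536870912, P(S=25)=406/536870912, P(S=27)=29/536870912, P(S=29)=1/536870912
E[|S_29|] = Σ_m |m|·P(S_29=m) = 2326762800/536870912 = 145422675/33554432

Answer: 145422675/33554432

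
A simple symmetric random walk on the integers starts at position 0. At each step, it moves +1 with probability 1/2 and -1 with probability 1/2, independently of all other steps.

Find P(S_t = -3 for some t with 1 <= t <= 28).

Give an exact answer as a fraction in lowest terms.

Answer: 19179317/33554432

Derivation:
Count via complement. Let g(t,s) = #length-t paths at position s with S_1..S_t all ≠ -3.
g(t,s) = g(t-1,s-1) + g(t-1,s+1) for s ≠ -3; g(t,-3) = 0.
t=0: g(0,0)=1
t=1: g(1,-1)=1 g(1,1)=1
t=2: g(2,-2)=1 g(2,0)=2 g(2,2)=1
t=3: g(3,-1)=3 g(3,1)=3 g(3,3)=1
t=4: g(4,-2)=3 g(4,0)=6 g(4,2)=4 g(4,4)=1
t=5: g(5,-1)=9 g(5,1)=10 g(5,3)=5 g(5,5)=1
t=6: g(6,-2)=9 g(6,0)=19 g(6,2)=15 g(6,4)=6 g(6,6)=1
t=7: g(7,-1)=28 g(7,1)=34 g(7,3)=21 g(7,5)=7 g(7,7)=1
t=8: g(8,-2)=28 g(8,0)=62 g(8,2)=55 g(8,4)=28 g(8,6)=8 g(8,8)=1
t=9: g(9,-1)=90 g(9,1)=117 g(9,3)=83 g(9,5)=36 g(9,7)=9 g(9,9)=1
t=10: g(10,-2)=90 g(10,0)=207 g(10,2)=200 g(10,4)=119 g(10,6)=45 g(10,8)=10 g(10,10)=1
t=11: g(11,-1)=297 g(11,1)=407 g(11,3)=319 g(11,5)=164 g(11,7)=55 g(11,9)=11 g(11,11)=1
t=12: g(12,-2)=297 g(12,0)=704 g(12,2)=726 g(12,4)=483 g(12,6)=219 g(12,8)=66 g(12,10)=12 g(12,12)=1
t=13: g(13,-1)=1001 g(13,1)=1430 g(13,3)=1209 g(13,5)=702 g(13,7)=285 g(13,9)=78 g(13,11)=13 g(13,13)=1
t=14: g(14,-2)=1001 g(14,0)=2431 g(14,2)=2639 g(14,4)=1911 g(14,6)=987 g(14,8)=363 g(14,10)=91 g(14,12)=14 g(14,14)=1
t=15: g(15,-1)=3432 g(15,1)=5070 g(15,3)=4550 g(15,5)=2898 g(15,7)=1350 g(15,9)=454 g(15,11)=105 g(15,13)=15 g(15,15)=1
t=16: g(16,-2)=3432 g(16,0)=8502 g(16,2)=9620 g(16,4)=7448 g(16,6)=4248 g(16,8)=1804 g(16,10)=559 g(16,12)=120 g(16,14)=16 g(16,16)=1
t=17: g(17,-1)=11934 g(17,1)=18122 g(17,3)=17068 g(17,5)=11696 g(17,7)=6052 g(17,9)=2363 g(17,11)=679 g(17,13)=136 g(17,15)=17 g(17,17)=1
t=18: g(18,-2)=11934 g(18,0)=30056 g(18,2)=35190 g(18,4)=28764 g(18,6)=17748 g(18,8)=8415 g(18,10)=3042 g(18,12)=815 g(18,14)=153 g(18,16)=18 g(18,18)=1
t=19: g(19,-1)=41990 g(19,1)=65246 g(19,3)=63954 g(19,5)=46512 g(19,7)=26163 g(19,9)=11457 g(19,11)=3857 g(19,13)=968 g(19,15)=171 g(19,17)=19 g(19,19)=1
t=20: g(20,-2)=41990 g(20,0)=107236 g(20,2)=129200 g(20,4)=110466 g(20,6)=72675 g(20,8)=37620 g(20,10)=15314 g(20,12)=4825 g(20,14)=1139 g(20,16)=190 g(20,18)=20 g(20,20)=1
t=21: g(21,-1)=149226 g(21,1)=236436 g(21,3)=239666 g(21,5)=183141 g(21,7)=110295 g(21,9)=52934 g(21,11)=20139 g(21,13)=5964 g(21,15)=1329 g(21,17)=210 g(21,19)=21 g(21,21)=1
t=22: g(22,-2)=149226 g(22,0)=385662 g(22,2)=476102 g(22,4)=422807 g(22,6)=293436 g(22,8)=163229 g(22,10)=73073 g(22,12)=26103 g(22,14)=7293 g(22,16)=1539 g(22,18)=231 g(22,20)=22 g(22,22)=1
t=23: g(23,-1)=534888 g(23,1)=861764 g(23,3)=898909 g(23,5)=716243 g(23,7)=456665 g(23,9)=236302 g(23,11)=99176 g(23,13)=33396 g(23,15)=8832 g(23,17)=1770 g(23,19)=253 g(23,21)=23 g(23,23)=1
t=24: g(24,-2)=534888 g(24,0)=1396652 g(24,2)=1760673 g(24,4)=1615152 g(24,6)=1172908 g(24,8)=692967 g(24,10)=335478 g(24,12)=132572 g(24,14)=42228 g(24,16)=10602 g(24,18)=2023 g(24,20)=276 g(24,22)=24 g(24,24)=1
t=25: g(25,-1)=1931540 g(25,1)=3157325 g(25,3)=3375825 g(25,5)=2788060 g(25,7)=1865875 g(25,9)=1028445 g(25,11)=468050 g(25,13)=174800 g(25,15)=52830 g(25,17)=12625 g(25,19)=2299 g(25,21)=300 g(25,23)=25 g(25,25)=1
t=26: g(26,-2)=1931540 g(26,0)=5088865 g(26,2)=6533150 g(26,4)=6163885 g(26,6)=4653935 g(26,8)=2894320 g(26,10)=1496495 g(26,12)=642850 g(26,14)=227630 g(26,16)=65455 g(26,18)=14924 g(26,20)=2599 g(26,22)=325 g(26,24)=26 g(26,26)=1
t=27: g(27,-1)=7020405 g(27,1)=11622015 g(27,3)=12697035 g(27,5)=10817820 g(27,7)=7548255 g(27,9)=4390815 g(27,11)=2139345 g(27,13)=870480 g(27,15)=293085 g(27,17)=80379 g(27,19)=17523 g(27,21)=2924 g(27,23)=351 g(27,25)=27 g(27,27)=1
t=28: g(28,-2)=7020405 g(28,0)=18642420 g(28,2)=24319050 g(28,4)=23514855 g(28,6)=18366075 g(28,8)=11939070 g(28,10)=6530160 g(28,12)=3009825 g(28,14)=1163565 g(28,16)=373464 g(28,18)=97902 g(28,20)=20447 g(28,22)=3275 g(28,24)=378 g(28,26)=28 g(28,28)=1
Paths never hitting -3: Σ_s g(28,s) = 115000920
Paths hitting -3: 2^28 - 115000920 = 153434536
P = 153434536/268435456 = 19179317/33554432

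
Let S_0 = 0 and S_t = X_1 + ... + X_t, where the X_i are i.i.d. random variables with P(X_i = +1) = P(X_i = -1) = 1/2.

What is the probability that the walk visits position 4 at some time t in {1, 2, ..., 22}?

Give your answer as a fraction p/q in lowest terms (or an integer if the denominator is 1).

Count via complement. Let g(t,s) = #length-t paths at position s with S_1..S_t all ≠ 4.
g(t,s) = g(t-1,s-1) + g(t-1,s+1) for s ≠ 4; g(t,4) = 0.
t=0: g(0,0)=1
t=1: g(1,-1)=1 g(1,1)=1
t=2: g(2,-2)=1 g(2,0)=2 g(2,2)=1
t=3: g(3,-3)=1 g(3,-1)=3 g(3,1)=3 g(3,3)=1
t=4: g(4,-4)=1 g(4,-2)=4 g(4,0)=6 g(4,2)=4
t=5: g(5,-5)=1 g(5,-3)=5 g(5,-1)=10 g(5,1)=10 g(5,3)=4
t=6: g(6,-6)=1 g(6,-4)=6 g(6,-2)=15 g(6,0)=20 g(6,2)=14
t=7: g(7,-7)=1 g(7,-5)=7 g(7,-3)=21 g(7,-1)=35 g(7,1)=34 g(7,3)=14
t=8: g(8,-8)=1 g(8,-6)=8 g(8,-4)=28 g(8,-2)=56 g(8,0)=69 g(8,2)=48
t=9: g(9,-9)=1 g(9,-7)=9 g(9,-5)=36 g(9,-3)=84 g(9,-1)=125 g(9,1)=117 g(9,3)=48
t=10: g(10,-10)=1 g(10,-8)=10 g(10,-6)=45 g(10,-4)=120 g(10,-2)=209 g(10,0)=242 g(10,2)=165
t=11: g(11,-11)=1 g(11,-9)=11 g(11,-7)=55 g(11,-5)=165 g(11,-3)=329 g(11,-1)=451 g(11,1)=407 g(11,3)=165
t=12: g(12,-12)=1 g(12,-10)=12 g(12,-8)=66 g(12,-6)=220 g(12,-4)=494 g(12,-2)=780 g(12,0)=858 g(12,2)=572
t=13: g(13,-13)=1 g(13,-11)=13 g(13,-9)=78 g(13,-7)=286 g(13,-5)=714 g(13,-3)=1274 g(13,-1)=1638 g(13,1)=1430 g(13,3)=572
t=14: g(14,-14)=1 g(14,-12)=14 g(14,-10)=91 g(14,-8)=364 g(14,-6)=1000 g(14,-4)=1988 g(14,-2)=2912 g(14,0)=3068 g(14,2)=2002
t=15: g(15,-15)=1 g(15,-13)=15 g(15,-11)=105 g(15,-9)=455 g(15,-7)=1364 g(15,-5)=2988 g(15,-3)=4900 g(15,-1)=5980 g(15,1)=5070 g(15,3)=2002
t=16: g(16,-16)=1 g(16,-14)=16 g(16,-12)=120 g(16,-10)=560 g(16,-8)=1819 g(16,-6)=4352 g(16,-4)=7888 g(16,-2)=10880 g(16,0)=11050 g(16,2)=7072
t=17: g(17,-17)=1 g(17,-15)=17 g(17,-13)=136 g(17,-11)=680 g(17,-9)=2379 g(17,-7)=6171 g(17,-5)=12240 g(17,-3)=18768 g(17,-1)=21930 g(17,1)=18122 g(17,3)=7072
t=18: g(18,-18)=1 g(18,-16)=18 g(18,-14)=153 g(18,-12)=816 g(18,-10)=3059 g(18,-8)=8550 g(18,-6)=18411 g(18,-4)=31008 g(18,-2)=40698 g(18,0)=40052 g(18,2)=25194
t=19: g(19,-19)=1 g(19,-17)=19 g(19,-15)=171 g(19,-13)=969 g(19,-11)=3875 g(19,-9)=11609 g(19,-7)=26961 g(19,-5)=49419 g(19,-3)=71706 g(19,-1)=80750 g(19,1)=65246 g(19,3)=25194
t=20: g(20,-20)=1 g(20,-18)=20 g(20,-16)=190 g(20,-14)=1140 g(20,-12)=4844 g(20,-10)=15484 g(20,-8)=38570 g(20,-6)=76380 g(20,-4)=121125 g(20,-2)=152456 g(20,0)=145996 g(20,2)=90440
t=21: g(21,-21)=1 g(21,-19)=21 g(21,-17)=210 g(21,-15)=1330 g(21,-13)=5984 g(21,-11)=20328 g(21,-9)=54054 g(21,-7)=114950 g(21,-5)=197505 g(21,-3)=273581 g(21,-1)=298452 g(21,1)=236436 g(21,3)=90440
t=22: g(22,-22)=1 g(22,-20)=22 g(22,-18)=231 g(22,-16)=1540 g(22,-14)=7314 g(22,-12)=26312 g(22,-10)=74382 g(22,-8)=169004 g(22,-6)=312455 g(22,-4)=471086 g(22,-2)=572033 g(22,0)=534888 g(22,2)=326876
Paths never hitting 4: Σ_s g(22,s) = 2496144
Paths hitting 4: 2^22 - 2496144 = 1698160
P = 1698160/4194304 = 106135/262144

Answer: 106135/262144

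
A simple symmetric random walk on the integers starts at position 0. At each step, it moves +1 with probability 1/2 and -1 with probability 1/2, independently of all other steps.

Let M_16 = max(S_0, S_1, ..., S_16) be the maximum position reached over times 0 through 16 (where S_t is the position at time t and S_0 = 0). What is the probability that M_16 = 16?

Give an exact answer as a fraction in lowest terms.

Let M_16 = max(S_0,...,S_16). Use the reflection principle: for j ≥ 1, #{paths with M_16 ≥ j} = #{S_16 ≥ j} + #{S_16 ≥ j+1}.
By reflection, #{M_16 ≥ 16} = #{S_16 ≥ 16} + #{S_16 ≥ 17} = 1 + 0 = 1.
#{M_16 ≥ 17} = #{S_16 ≥ 17} + #{S_16 ≥ 18} = 0 + 0 = 0.
#{M_16 = 16} = 1 - 0 = 1.
P(M_16 = 16) = 1/65536 = 1/65536

Answer: 1/65536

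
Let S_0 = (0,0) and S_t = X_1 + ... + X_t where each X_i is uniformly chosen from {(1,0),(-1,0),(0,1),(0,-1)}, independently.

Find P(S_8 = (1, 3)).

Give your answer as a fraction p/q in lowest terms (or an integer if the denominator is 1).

Answer: 49/2048

Derivation:
Let h be the number of horizontal steps (so 8-h are vertical). To end at (1,3) need (h+1)/2 right-steps and ((8-h)+3)/2 up-steps.
Sum over h with 1 ≤ h ≤ 5, h ≡ 1 (mod 2), 8-h ≡ 1 (mod 2):
h=1: C(8,1)·C(1,1)·C(7,5) = 8·1·21 = 168
h=3: C(8,3)·C(3,2)·C(5,4) = 56·3·5 = 840
h=5: C(8,5)·C(5,3)·C(3,3) = 56·10·1 = 560
Total favorable: 1568
Total paths: 4^8 = 65536
P = 1568/65536 = 49/2048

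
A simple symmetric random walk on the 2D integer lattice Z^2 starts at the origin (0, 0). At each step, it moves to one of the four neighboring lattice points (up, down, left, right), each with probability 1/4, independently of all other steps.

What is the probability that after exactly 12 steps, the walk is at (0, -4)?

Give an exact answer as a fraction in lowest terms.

Answer: 245025/16777216

Derivation:
Let h be the number of horizontal steps (so 12-h are vertical). To end at (0,-4) need (h+0)/2 right-steps and ((12-h)-4)/2 up-steps.
Sum over h with 0 ≤ h ≤ 8, h ≡ 0 (mod 2), 12-h ≡ 0 (mod 2):
h=0: C(12,0)·C(0,0)·C(12,4) = 1·1·495 = 495
h=2: C(12,2)·C(2,1)·C(10,3) = 66·2·120 = 15840
h=4: C(12,4)·C(4,2)·C(8,2) = 495·6·28 = 83160
h=6: C(12,6)·C(6,3)·C(6,1) = 924·20·6 = 110880
h=8: C(12,8)·C(8,4)·C(4,0) = 495·70·1 = 34650
Total favorable: 245025
Total paths: 4^12 = 16777216
P = 245025/16777216 = 245025/16777216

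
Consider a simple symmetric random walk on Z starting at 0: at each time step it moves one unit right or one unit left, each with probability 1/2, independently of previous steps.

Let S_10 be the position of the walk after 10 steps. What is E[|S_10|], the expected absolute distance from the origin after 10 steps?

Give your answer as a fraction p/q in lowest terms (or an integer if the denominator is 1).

S_10 takes values m ≡ 0 (mod 2) with |m| ≤ 10; P(S_10=m) = C(10,(10+m)/2)/2^10.
Total paths: 2^10 = 1024
Distribution: P(S=-10)=1/1024, P(S=-8)=10/1024, P(S=-6)=45/1024, P(S=-4)=120/1024, P(S=-2)=210/1024, P(S=0)=252/1024, P(S=2)=210/1024, P(S=4)=120/1024, P(S=6)=45/1024, P(S=8)=10/1024, P(S=10)=1/1024
E[|S_10|] = Σ_m |m|·P(S_10=m) = 2520/1024 = 315/128

Answer: 315/128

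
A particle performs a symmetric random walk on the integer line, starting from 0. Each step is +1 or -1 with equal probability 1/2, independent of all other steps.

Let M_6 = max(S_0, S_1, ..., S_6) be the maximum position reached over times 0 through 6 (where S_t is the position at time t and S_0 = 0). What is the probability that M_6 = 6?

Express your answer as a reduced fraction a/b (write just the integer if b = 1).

Answer: 1/64

Derivation:
Let M_6 = max(S_0,...,S_6). Use the reflection principle: for j ≥ 1, #{paths with M_6 ≥ j} = #{S_6 ≥ j} + #{S_6 ≥ j+1}.
By reflection, #{M_6 ≥ 6} = #{S_6 ≥ 6} + #{S_6 ≥ 7} = 1 + 0 = 1.
#{M_6 ≥ 7} = #{S_6 ≥ 7} + #{S_6 ≥ 8} = 0 + 0 = 0.
#{M_6 = 6} = 1 - 0 = 1.
P(M_6 = 6) = 1/64 = 1/64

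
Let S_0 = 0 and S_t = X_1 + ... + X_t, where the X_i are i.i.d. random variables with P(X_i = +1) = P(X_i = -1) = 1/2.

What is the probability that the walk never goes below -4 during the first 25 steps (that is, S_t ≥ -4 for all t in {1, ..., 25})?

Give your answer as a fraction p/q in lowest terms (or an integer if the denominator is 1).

Let f(t,s) = #length-t paths at position s with S_1..S_t all ≥ -4.
f(t,s) = f(t-1,s-1) + f(t-1,s+1) for s ≥ -4; f(t,s) = 0 for s < -4.
t=0: f(0,0)=1
t=1: f(1,-1)=1 f(1,1)=1
t=2: f(2,-2)=1 f(2,0)=2 f(2,2)=1
t=3: f(3,-3)=1 f(3,-1)=3 f(3,1)=3 f(3,3)=1
t=4: f(4,-4)=1 f(4,-2)=4 f(4,0)=6 f(4,2)=4 f(4,4)=1
t=5: f(5,-3)=5 f(5,-1)=10 f(5,1)=10 f(5,3)=5 f(5,5)=1
t=6: f(6,-4)=5 f(6,-2)=15 f(6,0)=20 f(6,2)=15 f(6,4)=6 f(6,6)=1
t=7: f(7,-3)=20 f(7,-1)=35 f(7,1)=35 f(7,3)=21 f(7,5)=7 f(7,7)=1
t=8: f(8,-4)=20 f(8,-2)=55 f(8,0)=70 f(8,2)=56 f(8,4)=28 f(8,6)=8 f(8,8)=1
t=9: f(9,-3)=75 f(9,-1)=125 f(9,1)=126 f(9,3)=84 f(9,5)=36 f(9,7)=9 f(9,9)=1
t=10: f(10,-4)=75 f(10,-2)=200 f(10,0)=251 f(10,2)=210 f(10,4)=120 f(10,6)=45 f(10,8)=10 f(10,10)=1
t=11: f(11,-3)=275 f(11,-1)=451 f(11,1)=461 f(11,3)=330 f(11,5)=165 f(11,7)=55 f(11,9)=11 f(11,11)=1
t=12: f(12,-4)=275 f(12,-2)=726 f(12,0)=912 f(12,2)=791 f(12,4)=495 f(12,6)=220 f(12,8)=66 f(12,10)=12 f(12,12)=1
t=13: f(13,-3)=1001 f(13,-1)=1638 f(13,1)=1703 f(13,3)=1286 f(13,5)=715 f(13,7)=286 f(13,9)=78 f(13,11)=13 f(13,13)=1
t=14: f(14,-4)=1001 f(14,-2)=2639 f(14,0)=3341 f(14,2)=2989 f(14,4)=2001 f(14,6)=1001 f(14,8)=364 f(14,10)=91 f(14,12)=14 f(14,14)=1
t=15: f(15,-3)=3640 f(15,-1)=5980 f(15,1)=6330 f(15,3)=4990 f(15,5)=3002 f(15,7)=1365 f(15,9)=455 f(15,11)=105 f(15,13)=15 f(15,15)=1
t=16: f(16,-4)=3640 f(16,-2)=9620 f(16,0)=12310 f(16,2)=11320 f(16,4)=7992 f(16,6)=4367 f(16,8)=1820 f(16,10)=560 f(16,12)=120 f(16,14)=16 f(16,16)=1
t=17: f(17,-3)=13260 f(17,-1)=21930 f(17,1)=23630 f(17,3)=19312 f(17,5)=12359 f(17,7)=6187 f(17,9)=2380 f(17,11)=680 f(17,13)=136 f(17,15)=17 f(17,17)=1
t=18: f(18,-4)=13260 f(18,-2)=35190 f(18,0)=45560 f(18,2)=42942 f(18,4)=31671 f(18,6)=18546 f(18,8)=8567 f(18,10)=3060 f(18,12)=816 f(18,14)=153 f(18,16)=18 f(18,18)=1
t=19: f(19,-3)=48450 f(19,-1)=80750 f(19,1)=88502 f(19,3)=74613 f(19,5)=50217 f(19,7)=27113 f(19,9)=11627 f(19,11)=3876 f(19,13)=969 f(19,15)=171 f(19,17)=19 f(19,19)=1
t=20: f(20,-4)=48450 f(20,-2)=129200 f(20,0)=169252 f(20,2)=163115 f(20,4)=124830 f(20,6)=77330 f(20,8)=38740 f(20,10)=15503 f(20,12)=4845 f(20,14)=1140 f(20,16)=190 f(20,18)=20 f(20,20)=1
t=21: f(21,-3)=177650 f(21,-1)=298452 f(21,1)=332367 f(21,3)=287945 f(21,5)=202160 f(21,7)=116070 f(21,9)=54243 f(21,11)=20348 f(21,13)=5985 f(21,15)=1330 f(21,17)=210 f(21,19)=21 f(21,21)=1
t=22: f(22,-4)=177650 f(22,-2)=476102 f(22,0)=630819 f(22,2)=620312 f(22,4)=490105 f(22,6)=318230 f(22,8)=170313 f(22,10)=74591 f(22,12)=26333 f(22,14)=7315 f(22,16)=1540 f(22,18)=231 f(22,20)=22 f(22,22)=1
t=23: f(23,-3)=653752 f(23,-1)=1106921 f(23,1)=1251131 f(23,3)=1110417 f(23,5)=808335 f(23,7)=488543 f(23,9)=244904 f(23,11)=100924 f(23,13)=33648 f(23,15)=8855 f(23,17)=1771 f(23,19)=253 f(23,21)=23 f(23,23)=1
t=24: f(24,-4)=653752 f(24,-2)=1760673 f(24,0)=2358052 f(24,2)=2361548 f(24,4)=1918752 f(24,6)=1296878 f(24,8)=733447 f(24,10)=345828 f(24,12)=134572 f(24,14)=42503 f(24,16)=10626 f(24,18)=2024 f(24,20)=276 f(24,22)=24 f(24,24)=1
t=25: f(25,-3)=2414425 f(25,-1)=4118725 f(25,1)=4719600 f(25,3)=4280300 f(25,5)=3215630 f(25,7)=2030325 f(25,9)=1079275 f(25,11)=480400 f(25,13)=177075 f(25,15)=53129 f(25,17)=12650 f(25,19)=2300 f(25,21)=300 f(25,23)=25 f(25,25)=1
Σ_s f(25,s) = 22584160
P = 22584160/33554432 = 705755/1048576

Answer: 705755/1048576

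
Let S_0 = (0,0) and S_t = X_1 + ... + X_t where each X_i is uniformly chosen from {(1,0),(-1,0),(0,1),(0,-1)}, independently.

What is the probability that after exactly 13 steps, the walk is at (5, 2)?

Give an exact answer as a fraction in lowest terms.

Let h be the number of horizontal steps (so 13-h are vertical). To end at (5,2) need (h+5)/2 right-steps and ((13-h)+2)/2 up-steps.
Sum over h with 5 ≤ h ≤ 11, h ≡ 1 (mod 2), 13-h ≡ 0 (mod 2):
h=5: C(13,5)·C(5,5)·C(8,5) = 1287·1·56 = 72072
h=7: C(13,7)·C(7,6)·C(6,4) = 1716·7·15 = 180180
h=9: C(13,9)·C(9,7)·C(4,3) = 715·36·4 = 102960
h=11: C(13,11)·C(11,8)·C(2,2) = 78·165·1 = 12870
Total favorable: 368082
Total paths: 4^13 = 67108864
P = 368082/67108864 = 184041/33554432

Answer: 184041/33554432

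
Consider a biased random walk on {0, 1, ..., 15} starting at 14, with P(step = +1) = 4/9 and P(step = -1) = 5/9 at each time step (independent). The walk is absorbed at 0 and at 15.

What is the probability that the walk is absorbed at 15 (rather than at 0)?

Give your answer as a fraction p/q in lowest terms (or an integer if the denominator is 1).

Biased walk: p = 4/9, q = 5/9, r = q/p = 5/4
Gambler's ruin: P(hit 15 before 0 | start at 14) = (1 - r^a)/(1 - r^N)
r^14 = 6103515625/268435456; r^15 = 30517578125/1073741824
P = (1 - 6103515625/268435456) / (1 - 30517578125/1073741824) = -5835080169/268435456 / -29443836301/1073741824 = 23340320676/29443836301

Answer: 23340320676/29443836301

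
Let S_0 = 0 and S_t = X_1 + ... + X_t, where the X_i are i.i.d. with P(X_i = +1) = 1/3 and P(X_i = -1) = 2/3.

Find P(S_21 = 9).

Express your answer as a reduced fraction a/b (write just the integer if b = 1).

To reach position 9 after 21 steps: need 15 steps of +1 and 6 steps of -1.
Number of such sequences: C(21,15) = 54264
Each has probability (1/3)^15 · (2/3)^6 = 64/10460353203
P = 54264 · 64/10460353203 = 1157632/3486784401

Answer: 1157632/3486784401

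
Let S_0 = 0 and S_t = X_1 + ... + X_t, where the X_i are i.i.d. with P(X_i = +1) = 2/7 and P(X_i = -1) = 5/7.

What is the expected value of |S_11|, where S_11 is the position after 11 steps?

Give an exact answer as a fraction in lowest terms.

Answer: 198542817/40353607

Derivation:
S_11 takes values m ≡ 1 (mod 2) with |m| ≤ 11; P(S_11=m) = C(11,(11+m)/2) · (2/7)^((11+m)/2) · (5/7)^((11-m)/2).
Distribution: P(S=-11)=48828125/1977326743, P(S=-9)=214843750/1977326743, P(S=-7)=429687500/1977326743, P(S=-5)=515625000/1977326743, P(S=-3)=412500000/1977326743, P(S=-1)=33000000/282475249, P(S=1)=13200000/282475249, P(S=3)=26400000/1977326743, P(S=5)=5280000/1977326743, P(S=7)=704000/1977326743, P(S=9)=56320/1977326743, P(S=11)=2048/1977326743
E[|S_11|] = Σ_m |m|·P(S_11=m) = 198542817/40353607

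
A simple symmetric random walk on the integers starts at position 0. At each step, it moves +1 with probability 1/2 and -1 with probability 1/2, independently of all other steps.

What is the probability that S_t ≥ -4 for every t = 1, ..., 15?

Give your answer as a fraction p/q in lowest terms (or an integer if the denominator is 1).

Let f(t,s) = #length-t paths at position s with S_1..S_t all ≥ -4.
f(t,s) = f(t-1,s-1) + f(t-1,s+1) for s ≥ -4; f(t,s) = 0 for s < -4.
t=0: f(0,0)=1
t=1: f(1,-1)=1 f(1,1)=1
t=2: f(2,-2)=1 f(2,0)=2 f(2,2)=1
t=3: f(3,-3)=1 f(3,-1)=3 f(3,1)=3 f(3,3)=1
t=4: f(4,-4)=1 f(4,-2)=4 f(4,0)=6 f(4,2)=4 f(4,4)=1
t=5: f(5,-3)=5 f(5,-1)=10 f(5,1)=10 f(5,3)=5 f(5,5)=1
t=6: f(6,-4)=5 f(6,-2)=15 f(6,0)=20 f(6,2)=15 f(6,4)=6 f(6,6)=1
t=7: f(7,-3)=20 f(7,-1)=35 f(7,1)=35 f(7,3)=21 f(7,5)=7 f(7,7)=1
t=8: f(8,-4)=20 f(8,-2)=55 f(8,0)=70 f(8,2)=56 f(8,4)=28 f(8,6)=8 f(8,8)=1
t=9: f(9,-3)=75 f(9,-1)=125 f(9,1)=126 f(9,3)=84 f(9,5)=36 f(9,7)=9 f(9,9)=1
t=10: f(10,-4)=75 f(10,-2)=200 f(10,0)=251 f(10,2)=210 f(10,4)=120 f(10,6)=45 f(10,8)=10 f(10,10)=1
t=11: f(11,-3)=275 f(11,-1)=451 f(11,1)=461 f(11,3)=330 f(11,5)=165 f(11,7)=55 f(11,9)=11 f(11,11)=1
t=12: f(12,-4)=275 f(12,-2)=726 f(12,0)=912 f(12,2)=791 f(12,4)=495 f(12,6)=220 f(12,8)=66 f(12,10)=12 f(12,12)=1
t=13: f(13,-3)=1001 f(13,-1)=1638 f(13,1)=1703 f(13,3)=1286 f(13,5)=715 f(13,7)=286 f(13,9)=78 f(13,11)=13 f(13,13)=1
t=14: f(14,-4)=1001 f(14,-2)=2639 f(14,0)=3341 f(14,2)=2989 f(14,4)=2001 f(14,6)=1001 f(14,8)=364 f(14,10)=91 f(14,12)=14 f(14,14)=1
t=15: f(15,-3)=3640 f(15,-1)=5980 f(15,1)=6330 f(15,3)=4990 f(15,5)=3002 f(15,7)=1365 f(15,9)=455 f(15,11)=105 f(15,13)=15 f(15,15)=1
Σ_s f(15,s) = 25883
P = 25883/32768 = 25883/32768

Answer: 25883/32768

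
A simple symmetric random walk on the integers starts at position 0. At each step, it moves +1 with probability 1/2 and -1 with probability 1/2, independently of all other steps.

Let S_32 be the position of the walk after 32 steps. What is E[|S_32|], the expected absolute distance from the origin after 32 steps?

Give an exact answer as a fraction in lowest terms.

S_32 takes values m ≡ 0 (mod 2) with |m| ≤ 32; P(S_32=m) = C(32,(32+m)/2)/2^32.
Total paths: 2^32 = 4294967296
Distribution: P(S=-32)=1/4294967296, P(S=-30)=32/4294967296, P(S=-28)=496/4294967296, P(S=-26)=4960/4294967296, P(S=-24)=35960/4294967296, P(S=-22)=201376/4294967296, P(S=-20)=906192/4294967296, P(S=-18)=3365856/4294967296, P(S=-16)=10518300/4294967296, P(S=-14)=28048800/4294967296, P(S=-12)=64512240/4294967296, P(S=-10)=129024480/4294967296, P(S=-8)=225792840/4294967296, P(S=-6)=347373600/4294967296, P(S=-4)=471435600/4294967296, P(S=-2)=565722720/4294967296, P(S=0)=601080390/4294967296, P(S=2)=565722720/4294967296, P(S=4)=471435600/4294967296, P(S=6)=347373600/4294967296, P(S=8)=225792840/4294967296, P(S=10)=129024480/4294967296, P(S=12)=64512240/4294967296, P(S=14)=28048800/4294967296, P(S=16)=10518300/4294967296, P(S=18)=3365856/4294967296, P(S=20)=906192/4294967296, P(S=22)=201376/4294967296, P(S=24)=35960/4294967296, P(S=26)=4960/4294967296, P(S=28)=496/4294967296, P(S=30)=32/4294967296, P(S=32)=1/4294967296
E[|S_32|] = Σ_m |m|·P(S_32=m) = 19234572480/4294967296 = 300540195/67108864

Answer: 300540195/67108864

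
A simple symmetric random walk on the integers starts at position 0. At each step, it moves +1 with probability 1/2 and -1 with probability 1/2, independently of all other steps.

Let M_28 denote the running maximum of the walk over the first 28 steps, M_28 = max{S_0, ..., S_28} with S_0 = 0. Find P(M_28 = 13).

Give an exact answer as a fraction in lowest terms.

Let M_28 = max(S_0,...,S_28). Use the reflection principle: for j ≥ 1, #{paths with M_28 ≥ j} = #{S_28 ≥ j} + #{S_28 ≥ j+1}.
By reflection, #{M_28 ≥ 13} = #{S_28 ≥ 13} + #{S_28 ≥ 14} = 1683218 + 1683218 = 3366436.
#{M_28 ≥ 14} = #{S_28 ≥ 14} + #{S_28 ≥ 15} = 1683218 + 499178 = 2182396.
#{M_28 = 13} = 3366436 - 2182396 = 1184040.
P(M_28 = 13) = 1184040/268435456 = 148005/33554432

Answer: 148005/33554432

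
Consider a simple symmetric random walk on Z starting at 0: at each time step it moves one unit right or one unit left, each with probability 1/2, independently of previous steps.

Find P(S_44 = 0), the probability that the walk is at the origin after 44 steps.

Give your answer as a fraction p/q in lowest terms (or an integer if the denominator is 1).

To return to 0 after 44 steps: need exactly 22 steps of +1 and 22 of -1.
Favorable paths: C(44,22) = 2104098963720
Total paths: 2^44 = 17592186044416
P = 2104098963720/17592186044416 = 263012370465/2199023255552

Answer: 263012370465/2199023255552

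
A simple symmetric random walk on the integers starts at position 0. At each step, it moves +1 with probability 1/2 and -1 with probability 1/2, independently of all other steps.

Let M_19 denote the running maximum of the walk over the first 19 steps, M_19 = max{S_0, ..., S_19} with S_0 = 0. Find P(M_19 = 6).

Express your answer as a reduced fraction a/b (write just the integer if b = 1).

Answer: 6783/131072

Derivation:
Let M_19 = max(S_0,...,S_19). Use the reflection principle: for j ≥ 1, #{paths with M_19 ≥ j} = #{S_19 ≥ j} + #{S_19 ≥ j+1}.
By reflection, #{M_19 ≥ 6} = #{S_19 ≥ 6} + #{S_19 ≥ 7} = 43796 + 43796 = 87592.
#{M_19 ≥ 7} = #{S_19 ≥ 7} + #{S_19 ≥ 8} = 43796 + 16664 = 60460.
#{M_19 = 6} = 87592 - 60460 = 27132.
P(M_19 = 6) = 27132/524288 = 6783/131072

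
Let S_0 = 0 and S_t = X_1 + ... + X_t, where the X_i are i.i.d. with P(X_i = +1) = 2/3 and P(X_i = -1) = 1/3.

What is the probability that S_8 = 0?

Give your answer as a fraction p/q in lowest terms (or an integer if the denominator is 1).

To be at 0 after 8 steps: need exactly 4 steps of +1 and 4 of -1.
Number of such sequences: C(8,4) = 70
Each has probability (2/3)^4 · (1/3)^4 = 16/6561
P = 70 · 16/6561 = 1120/6561

Answer: 1120/6561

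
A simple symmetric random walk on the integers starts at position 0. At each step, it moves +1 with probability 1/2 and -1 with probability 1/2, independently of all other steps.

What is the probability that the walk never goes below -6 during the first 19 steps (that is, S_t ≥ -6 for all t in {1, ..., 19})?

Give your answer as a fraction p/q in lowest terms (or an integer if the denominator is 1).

Answer: 115957/131072

Derivation:
Let f(t,s) = #length-t paths at position s with S_1..S_t all ≥ -6.
f(t,s) = f(t-1,s-1) + f(t-1,s+1) for s ≥ -6; f(t,s) = 0 for s < -6.
t=0: f(0,0)=1
t=1: f(1,-1)=1 f(1,1)=1
t=2: f(2,-2)=1 f(2,0)=2 f(2,2)=1
t=3: f(3,-3)=1 f(3,-1)=3 f(3,1)=3 f(3,3)=1
t=4: f(4,-4)=1 f(4,-2)=4 f(4,0)=6 f(4,2)=4 f(4,4)=1
t=5: f(5,-5)=1 f(5,-3)=5 f(5,-1)=10 f(5,1)=10 f(5,3)=5 f(5,5)=1
t=6: f(6,-6)=1 f(6,-4)=6 f(6,-2)=15 f(6,0)=20 f(6,2)=15 f(6,4)=6 f(6,6)=1
t=7: f(7,-5)=7 f(7,-3)=21 f(7,-1)=35 f(7,1)=35 f(7,3)=21 f(7,5)=7 f(7,7)=1
t=8: f(8,-6)=7 f(8,-4)=28 f(8,-2)=56 f(8,0)=70 f(8,2)=56 f(8,4)=28 f(8,6)=8 f(8,8)=1
t=9: f(9,-5)=35 f(9,-3)=84 f(9,-1)=126 f(9,1)=126 f(9,3)=84 f(9,5)=36 f(9,7)=9 f(9,9)=1
t=10: f(10,-6)=35 f(10,-4)=119 f(10,-2)=210 f(10,0)=252 f(10,2)=210 f(10,4)=120 f(10,6)=45 f(10,8)=10 f(10,10)=1
t=11: f(11,-5)=154 f(11,-3)=329 f(11,-1)=462 f(11,1)=462 f(11,3)=330 f(11,5)=165 f(11,7)=55 f(11,9)=11 f(11,11)=1
t=12: f(12,-6)=154 f(12,-4)=483 f(12,-2)=791 f(12,0)=924 f(12,2)=792 f(12,4)=495 f(12,6)=220 f(12,8)=66 f(12,10)=12 f(12,12)=1
t=13: f(13,-5)=637 f(13,-3)=1274 f(13,-1)=1715 f(13,1)=1716 f(13,3)=1287 f(13,5)=715 f(13,7)=286 f(13,9)=78 f(13,11)=13 f(13,13)=1
t=14: f(14,-6)=637 f(14,-4)=1911 f(14,-2)=2989 f(14,0)=3431 f(14,2)=3003 f(14,4)=2002 f(14,6)=1001 f(14,8)=364 f(14,10)=91 f(14,12)=14 f(14,14)=1
t=15: f(15,-5)=2548 f(15,-3)=4900 f(15,-1)=6420 f(15,1)=6434 f(15,3)=5005 f(15,5)=3003 f(15,7)=1365 f(15,9)=455 f(15,11)=105 f(15,13)=15 f(15,15)=1
t=16: f(16,-6)=2548 f(16,-4)=7448 f(16,-2)=11320 f(16,0)=12854 f(16,2)=11439 f(16,4)=8008 f(16,6)=4368 f(16,8)=1820 f(16,10)=560 f(16,12)=120 f(16,14)=16 f(16,16)=1
t=17: f(17,-5)=9996 f(17,-3)=18768 f(17,-1)=24174 f(17,1)=24293 f(17,3)=19447 f(17,5)=12376 f(17,7)=6188 f(17,9)=2380 f(17,11)=680 f(17,13)=136 f(17,15)=17 f(17,17)=1
t=18: f(18,-6)=9996 f(18,-4)=28764 f(18,-2)=42942 f(18,0)=48467 f(18,2)=43740 f(18,4)=31823 f(18,6)=18564 f(18,8)=8568 f(18,10)=3060 f(18,12)=816 f(18,14)=153 f(18,16)=18 f(18,18)=1
t=19: f(19,-5)=38760 f(19,-3)=71706 f(19,-1)=91409 f(19,1)=92207 f(19,3)=75563 f(19,5)=50387 f(19,7)=27132 f(19,9)=11628 f(19,11)=3876 f(19,13)=969 f(19,15)=171 f(19,17)=19 f(19,19)=1
Σ_s f(19,s) = 463828
P = 463828/524288 = 115957/131072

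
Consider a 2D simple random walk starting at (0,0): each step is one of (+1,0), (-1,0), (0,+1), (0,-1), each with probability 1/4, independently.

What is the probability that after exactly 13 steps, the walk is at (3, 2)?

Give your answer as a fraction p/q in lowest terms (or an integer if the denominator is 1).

Let h be the number of horizontal steps (so 13-h are vertical). To end at (3,2) need (h+3)/2 right-steps and ((13-h)+2)/2 up-steps.
Sum over h with 3 ≤ h ≤ 11, h ≡ 1 (mod 2), 13-h ≡ 0 (mod 2):
h=3: C(13,3)·C(3,3)·C(10,6) = 286·1·210 = 60060
h=5: C(13,5)·C(5,4)·C(8,5) = 1287·5·56 = 360360
h=7: C(13,7)·C(7,5)·C(6,4) = 1716·21·15 = 540540
h=9: C(13,9)·C(9,6)·C(4,3) = 715·84·4 = 240240
h=11: C(13,11)·C(11,7)·C(2,2) = 78·330·1 = 25740
Total favorable: 1226940
Total paths: 4^13 = 67108864
P = 1226940/67108864 = 306735/16777216

Answer: 306735/16777216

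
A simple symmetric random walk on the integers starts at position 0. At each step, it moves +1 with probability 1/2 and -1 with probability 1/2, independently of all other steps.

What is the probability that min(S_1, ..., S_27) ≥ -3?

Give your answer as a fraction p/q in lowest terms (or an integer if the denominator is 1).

Answer: 2340135/4194304

Derivation:
Let f(t,s) = #length-t paths at position s with S_1..S_t all ≥ -3.
f(t,s) = f(t-1,s-1) + f(t-1,s+1) for s ≥ -3; f(t,s) = 0 for s < -3.
t=0: f(0,0)=1
t=1: f(1,-1)=1 f(1,1)=1
t=2: f(2,-2)=1 f(2,0)=2 f(2,2)=1
t=3: f(3,-3)=1 f(3,-1)=3 f(3,1)=3 f(3,3)=1
t=4: f(4,-2)=4 f(4,0)=6 f(4,2)=4 f(4,4)=1
t=5: f(5,-3)=4 f(5,-1)=10 f(5,1)=10 f(5,3)=5 f(5,5)=1
t=6: f(6,-2)=14 f(6,0)=20 f(6,2)=15 f(6,4)=6 f(6,6)=1
t=7: f(7,-3)=14 f(7,-1)=34 f(7,1)=35 f(7,3)=21 f(7,5)=7 f(7,7)=1
t=8: f(8,-2)=48 f(8,0)=69 f(8,2)=56 f(8,4)=28 f(8,6)=8 f(8,8)=1
t=9: f(9,-3)=48 f(9,-1)=117 f(9,1)=125 f(9,3)=84 f(9,5)=36 f(9,7)=9 f(9,9)=1
t=10: f(10,-2)=165 f(10,0)=242 f(10,2)=209 f(10,4)=120 f(10,6)=45 f(10,8)=10 f(10,10)=1
t=11: f(11,-3)=165 f(11,-1)=407 f(11,1)=451 f(11,3)=329 f(11,5)=165 f(11,7)=55 f(11,9)=11 f(11,11)=1
t=12: f(12,-2)=572 f(12,0)=858 f(12,2)=780 f(12,4)=494 f(12,6)=220 f(12,8)=66 f(12,10)=12 f(12,12)=1
t=13: f(13,-3)=572 f(13,-1)=1430 f(13,1)=1638 f(13,3)=1274 f(13,5)=714 f(13,7)=286 f(13,9)=78 f(13,11)=13 f(13,13)=1
t=14: f(14,-2)=2002 f(14,0)=3068 f(14,2)=2912 f(14,4)=1988 f(14,6)=1000 f(14,8)=364 f(14,10)=91 f(14,12)=14 f(14,14)=1
t=15: f(15,-3)=2002 f(15,-1)=5070 f(15,1)=5980 f(15,3)=4900 f(15,5)=2988 f(15,7)=1364 f(15,9)=455 f(15,11)=105 f(15,13)=15 f(15,15)=1
t=16: f(16,-2)=7072 f(16,0)=11050 f(16,2)=10880 f(16,4)=7888 f(16,6)=4352 f(16,8)=1819 f(16,10)=560 f(16,12)=120 f(16,14)=16 f(16,16)=1
t=17: f(17,-3)=7072 f(17,-1)=18122 f(17,1)=21930 f(17,3)=18768 f(17,5)=12240 f(17,7)=6171 f(17,9)=2379 f(17,11)=680 f(17,13)=136 f(17,15)=17 f(17,17)=1
t=18: f(18,-2)=25194 f(18,0)=40052 f(18,2)=40698 f(18,4)=31008 f(18,6)=18411 f(18,8)=8550 f(18,10)=3059 f(18,12)=816 f(18,14)=153 f(18,16)=18 f(18,18)=1
t=19: f(19,-3)=25194 f(19,-1)=65246 f(19,1)=80750 f(19,3)=71706 f(19,5)=49419 f(19,7)=26961 f(19,9)=11609 f(19,11)=3875 f(19,13)=969 f(19,15)=171 f(19,17)=19 f(19,19)=1
t=20: f(20,-2)=90440 f(20,0)=145996 f(20,2)=152456 f(20,4)=121125 f(20,6)=76380 f(20,8)=38570 f(20,10)=15484 f(20,12)=4844 f(20,14)=1140 f(20,16)=190 f(20,18)=20 f(20,20)=1
t=21: f(21,-3)=90440 f(21,-1)=236436 f(21,1)=298452 f(21,3)=273581 f(21,5)=197505 f(21,7)=114950 f(21,9)=54054 f(21,11)=20328 f(21,13)=5984 f(21,15)=1330 f(21,17)=210 f(21,19)=21 f(21,21)=1
t=22: f(22,-2)=326876 f(22,0)=534888 f(22,2)=572033 f(22,4)=471086 f(22,6)=312455 f(22,8)=169004 f(22,10)=74382 f(22,12)=26312 f(22,14)=7314 f(22,16)=1540 f(22,18)=231 f(22,20)=22 f(22,22)=1
t=23: f(23,-3)=326876 f(23,-1)=861764 f(23,1)=1106921 f(23,3)=1043119 f(23,5)=783541 f(23,7)=481459 f(23,9)=243386 f(23,11)=100694 f(23,13)=33626 f(23,15)=8854 f(23,17)=1771 f(23,19)=253 f(23,21)=23 f(23,23)=1
t=24: f(24,-2)=1188640 f(24,0)=1968685 f(24,2)=2150040 f(24,4)=1826660 f(24,6)=1265000 f(24,8)=724845 f(24,10)=344080 f(24,12)=134320 f(24,14)=42480 f(24,16)=10625 f(24,18)=2024 f(24,20)=276 f(24,22)=24 f(24,24)=1
t=25: f(25,-3)=1188640 f(25,-1)=3157325 f(25,1)=4118725 f(25,3)=3976700 f(25,5)=3091660 f(25,7)=1989845 f(25,9)=1068925 f(25,11)=478400 f(25,13)=176800 f(25,15)=53105 f(25,17)=12649 f(25,19)=2300 f(25,21)=300 f(25,23)=25 f(25,25)=1
t=26: f(26,-2)=4345965 f(26,0)=7276050 f(26,2)=8095425 f(26,4)=7068360 f(26,6)=5081505 f(26,8)=3058770 f(26,10)=1547325 f(26,12)=655200 f(26,14)=229905 f(26,16)=65754 f(26,18)=14949 f(26,20)=2600 f(26,22)=325 f(26,24)=26 f(26,26)=1
t=27: f(27,-3)=4345965 f(27,-1)=11622015 f(27,1)=15371475 f(27,3)=15163785 f(27,5)=12149865 f(27,7)=8140275 f(27,9)=4606095 f(27,11)=2202525 f(27,13)=885105 f(27,15)=295659 f(27,17)=80703 f(27,19)=17549 f(27,21)=2925 f(27,23)=351 f(27,25)=27 f(27,27)=1
Σ_s f(27,s) = 74884320
P = 74884320/134217728 = 2340135/4194304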